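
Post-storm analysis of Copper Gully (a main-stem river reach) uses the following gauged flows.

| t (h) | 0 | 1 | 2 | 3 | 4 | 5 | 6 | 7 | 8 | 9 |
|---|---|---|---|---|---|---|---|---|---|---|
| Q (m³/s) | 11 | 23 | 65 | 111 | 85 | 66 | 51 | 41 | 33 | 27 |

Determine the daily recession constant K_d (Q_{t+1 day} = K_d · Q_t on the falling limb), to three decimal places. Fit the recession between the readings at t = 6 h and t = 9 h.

K_d ≈ 0.006

Between t = 6 h and t = 9 h the flow falls from 51 to 27 m³/s over 3×1 h = 3 h.
Per-interval ratio K = (27/51)^(1/3) = 0.8090; K_d = K^(24/1) = 0.006.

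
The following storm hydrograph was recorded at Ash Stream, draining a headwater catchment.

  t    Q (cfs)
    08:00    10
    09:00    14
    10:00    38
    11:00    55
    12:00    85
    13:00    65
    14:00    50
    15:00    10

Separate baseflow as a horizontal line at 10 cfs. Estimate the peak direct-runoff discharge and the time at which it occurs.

Q_p = 75.0 cfs at t = 12:00

Subtracting baseflow gives direct-runoff ordinates: 0.0, 4.0, 28.0, 45.0, 75.0, 55.0, 40.0, 0.0 cfs.
The maximum is 75.0 cfs, occurring at the reading for t = 12:00.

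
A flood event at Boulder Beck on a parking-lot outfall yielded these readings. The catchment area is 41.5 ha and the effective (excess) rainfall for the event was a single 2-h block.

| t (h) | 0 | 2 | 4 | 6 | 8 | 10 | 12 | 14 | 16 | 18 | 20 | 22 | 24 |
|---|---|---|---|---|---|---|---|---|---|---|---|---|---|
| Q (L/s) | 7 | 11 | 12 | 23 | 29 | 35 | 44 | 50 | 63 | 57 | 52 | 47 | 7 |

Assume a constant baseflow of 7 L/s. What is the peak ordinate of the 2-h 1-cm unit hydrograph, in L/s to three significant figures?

U_p ≈ 93.3 L/s

Direct runoff: 0.0, 4.0, 5.0, 16.0, 22.0, 28.0, 37.0, 43.0, 56.0, 50.0, 45.0, 40.0, 0.0 L/s; ΣQ_DR = 346.0 L/s, peak = 56.0 L/s.
Runoff depth d = ΣQ_DR·Δt / A = 346.0 × 7200 / (41.5 ha) = 6.003 mm.
The 1-cm UH is the DRH scaled by (10 mm)/d, so U_p = 56.0 × 10/6.003 = 93.3 L/s.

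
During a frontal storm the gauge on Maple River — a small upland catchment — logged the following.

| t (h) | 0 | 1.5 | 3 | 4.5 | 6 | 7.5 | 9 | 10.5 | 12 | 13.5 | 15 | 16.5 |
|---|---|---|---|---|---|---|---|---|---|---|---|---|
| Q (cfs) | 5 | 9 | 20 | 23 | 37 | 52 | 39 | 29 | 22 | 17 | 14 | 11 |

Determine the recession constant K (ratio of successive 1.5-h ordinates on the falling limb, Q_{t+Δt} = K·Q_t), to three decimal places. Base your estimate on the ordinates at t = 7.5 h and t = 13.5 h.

K ≈ 0.756

Using the recession-limb readings at t = 7.5 h and t = 13.5 h: Q falls from 52 to 17 cfs over 4 intervals.
K = (Q₂/Q₁)^(1/4) = (17/52)^(1/4) = 0.756.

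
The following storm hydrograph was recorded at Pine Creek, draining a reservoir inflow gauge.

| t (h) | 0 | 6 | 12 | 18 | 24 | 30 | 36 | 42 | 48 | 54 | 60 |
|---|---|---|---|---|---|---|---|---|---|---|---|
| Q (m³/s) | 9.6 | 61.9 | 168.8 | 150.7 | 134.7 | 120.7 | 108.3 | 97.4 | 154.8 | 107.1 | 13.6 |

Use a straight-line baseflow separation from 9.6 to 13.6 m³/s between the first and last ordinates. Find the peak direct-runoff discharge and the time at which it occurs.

Subtracting baseflow gives direct-runoff ordinates: 0.00, 51.90, 158.40, 139.90, 123.50, 109.10, 96.30, 85.00, 142.00, 93.90, 0.00 m³/s.
The maximum is 158.40 m³/s, occurring at the reading for t = 12 h.

Q_p = 158.40 m³/s at t = 12 h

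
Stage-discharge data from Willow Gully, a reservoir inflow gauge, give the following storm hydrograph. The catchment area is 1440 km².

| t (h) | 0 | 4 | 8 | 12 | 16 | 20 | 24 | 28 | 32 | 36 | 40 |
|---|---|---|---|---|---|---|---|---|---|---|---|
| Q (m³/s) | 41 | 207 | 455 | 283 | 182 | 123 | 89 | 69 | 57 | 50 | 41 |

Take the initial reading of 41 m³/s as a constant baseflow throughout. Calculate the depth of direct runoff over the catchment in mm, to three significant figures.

Direct runoff: 0.0, 166.0, 414.0, 242.0, 141.0, 82.0, 48.0, 28.0, 16.0, 9.0, 0.0 m³/s; ΣQ_DR = 1146 m³/s.
V = ΣQ_DR · Δt = 1146 × 14400 s = 1.650 × 10^7 m³.
Over A = 1440 km², depth = V / A = 11.5 mm.

d ≈ 11.5 mm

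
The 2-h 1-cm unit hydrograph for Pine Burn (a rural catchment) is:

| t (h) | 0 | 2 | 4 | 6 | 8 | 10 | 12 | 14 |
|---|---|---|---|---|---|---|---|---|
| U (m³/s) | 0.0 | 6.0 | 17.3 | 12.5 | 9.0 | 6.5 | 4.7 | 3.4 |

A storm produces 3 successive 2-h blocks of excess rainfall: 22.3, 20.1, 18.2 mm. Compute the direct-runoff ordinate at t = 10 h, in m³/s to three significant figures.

Q ≈ 55.3 m³/s

By discrete convolution, Q_j = Σ (P_i / 10 mm) · U_{j−i}.
At t = 10 h (j=5): Q = (22.3/10)·6.5 + (20.1/10)·9.0 + (18.2/10)·12.5 = 55.3 m³/s.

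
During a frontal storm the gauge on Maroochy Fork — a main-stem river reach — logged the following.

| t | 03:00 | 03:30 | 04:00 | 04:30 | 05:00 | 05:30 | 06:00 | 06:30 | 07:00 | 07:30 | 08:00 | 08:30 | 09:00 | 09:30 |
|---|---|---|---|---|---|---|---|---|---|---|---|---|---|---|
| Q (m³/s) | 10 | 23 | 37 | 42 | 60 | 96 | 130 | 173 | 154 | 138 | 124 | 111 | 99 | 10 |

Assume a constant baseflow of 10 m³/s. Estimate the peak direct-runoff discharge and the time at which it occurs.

Q_p = 163.0 m³/s at t = 06:30

Subtracting baseflow gives direct-runoff ordinates: 0.0, 13.0, 27.0, 32.0, 50.0, 86.0, 120.0, 163.0, 144.0, 128.0, 114.0, 101.0, 89.0, 0.0 m³/s.
The maximum is 163.0 m³/s, occurring at the reading for t = 06:30.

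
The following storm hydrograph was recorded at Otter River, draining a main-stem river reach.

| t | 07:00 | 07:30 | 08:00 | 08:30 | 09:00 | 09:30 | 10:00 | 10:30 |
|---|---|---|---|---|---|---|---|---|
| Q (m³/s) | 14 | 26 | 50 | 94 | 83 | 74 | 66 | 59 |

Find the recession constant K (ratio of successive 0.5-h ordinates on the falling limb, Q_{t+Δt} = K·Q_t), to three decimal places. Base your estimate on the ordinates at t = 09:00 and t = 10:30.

Using the recession-limb readings at t = 09:00 and t = 10:30: Q falls from 83 to 59 m³/s over 3 intervals.
K = (Q₂/Q₁)^(1/3) = (59/83)^(1/3) = 0.892.

K ≈ 0.892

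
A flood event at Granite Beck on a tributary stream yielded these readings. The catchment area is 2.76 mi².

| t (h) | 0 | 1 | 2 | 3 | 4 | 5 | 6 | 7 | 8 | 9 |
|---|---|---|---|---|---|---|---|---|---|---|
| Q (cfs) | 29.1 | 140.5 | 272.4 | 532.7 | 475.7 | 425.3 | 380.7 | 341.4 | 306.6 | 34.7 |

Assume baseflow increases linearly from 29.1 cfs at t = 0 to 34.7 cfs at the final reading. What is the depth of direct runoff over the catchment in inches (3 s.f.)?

Direct runoff: 0.00, 110.78, 242.06, 501.73, 444.11, 393.09, 347.87, 307.94, 272.52, 0.00 cfs; ΣQ_DR = 2620 cfs.
V = ΣQ_DR · Δt = 2620 × 3600 s = 9.432 × 10^6 ft³.
Over A = 2.76 mi², depth = V / A = 1.47 in.

d ≈ 1.47 in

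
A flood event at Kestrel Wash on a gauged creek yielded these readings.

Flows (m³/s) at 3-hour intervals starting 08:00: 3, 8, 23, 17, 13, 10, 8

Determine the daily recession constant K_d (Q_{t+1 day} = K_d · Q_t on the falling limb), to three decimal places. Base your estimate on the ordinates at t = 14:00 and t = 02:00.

Between t = 14:00 and t = 02:00 the flow falls from 23 to 8 m³/s over 4×3 h = 12 h.
Per-interval ratio K = (8/23)^(1/4) = 0.7680; K_d = K^(24/3) = 0.121.

K_d ≈ 0.121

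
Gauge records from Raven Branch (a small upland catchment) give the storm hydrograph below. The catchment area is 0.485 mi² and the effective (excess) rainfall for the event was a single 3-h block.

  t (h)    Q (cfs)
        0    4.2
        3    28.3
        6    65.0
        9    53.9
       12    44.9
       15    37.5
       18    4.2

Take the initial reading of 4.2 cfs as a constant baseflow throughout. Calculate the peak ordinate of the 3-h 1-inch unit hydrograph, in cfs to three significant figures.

U_p ≈ 30.4 cfs

Direct runoff: 0.0, 24.1, 60.8, 49.7, 40.7, 33.3, 0.0 cfs; ΣQ_DR = 208.6 cfs, peak = 60.8 cfs.
Runoff depth d = ΣQ_DR·Δt / A = 208.6 × 10800 / (0.485 mi²) = 1.999 in.
The 1-inch UH is the DRH scaled by (1 in)/d, so U_p = 60.8 × 1/1.999 = 30.4 cfs.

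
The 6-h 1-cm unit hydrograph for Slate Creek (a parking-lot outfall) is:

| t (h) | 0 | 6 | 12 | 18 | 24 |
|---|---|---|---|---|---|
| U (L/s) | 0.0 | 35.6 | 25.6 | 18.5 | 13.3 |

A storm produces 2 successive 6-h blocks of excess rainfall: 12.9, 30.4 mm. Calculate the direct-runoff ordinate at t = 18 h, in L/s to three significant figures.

By discrete convolution, Q_j = Σ (P_i / 10 mm) · U_{j−i}.
At t = 18 h (j=3): Q = (12.9/10)·18.5 + (30.4/10)·25.6 = 102 L/s.

Q ≈ 102 L/s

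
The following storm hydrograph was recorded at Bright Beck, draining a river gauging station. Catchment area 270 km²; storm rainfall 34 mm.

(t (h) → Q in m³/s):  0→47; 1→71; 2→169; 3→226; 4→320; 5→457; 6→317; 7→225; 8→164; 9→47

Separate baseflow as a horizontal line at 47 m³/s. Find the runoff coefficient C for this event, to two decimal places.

ΣQ_DR = 1573 m³/s; V = ΣQ_DR·Δt = 5.663 × 10^6 m³.
Runoff depth d = V / A = 20.97 mm.
C = d / P = 20.97 / 34 = 0.62.

C ≈ 0.62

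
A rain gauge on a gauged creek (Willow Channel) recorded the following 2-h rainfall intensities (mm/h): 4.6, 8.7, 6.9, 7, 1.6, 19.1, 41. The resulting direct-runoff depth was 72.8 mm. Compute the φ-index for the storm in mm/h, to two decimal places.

φ ≈ 11.85 mm/h

Only the 2 blocks with intensity above φ contribute runoff: 19.1, 41 mm/h.
Σ(I−φ)·Δt = d  ⇒  (19.1+41 − 2φ)·2 = 72.8
φ = (60.10 − 72.8/2) / 2 = 11.85 mm/h.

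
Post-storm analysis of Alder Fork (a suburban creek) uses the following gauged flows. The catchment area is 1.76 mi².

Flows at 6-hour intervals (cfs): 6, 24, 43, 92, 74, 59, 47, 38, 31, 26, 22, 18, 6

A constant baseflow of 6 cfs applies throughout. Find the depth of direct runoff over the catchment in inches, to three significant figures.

Direct runoff: 0.0, 18.0, 37.0, 86.0, 68.0, 53.0, 41.0, 32.0, 25.0, 20.0, 16.0, 12.0, 0.0 cfs; ΣQ_DR = 408.0 cfs.
V = ΣQ_DR · Δt = 408.0 × 21600 s = 8.813 × 10^6 ft³.
Over A = 1.76 mi², depth = V / A = 2.16 in.

d ≈ 2.16 in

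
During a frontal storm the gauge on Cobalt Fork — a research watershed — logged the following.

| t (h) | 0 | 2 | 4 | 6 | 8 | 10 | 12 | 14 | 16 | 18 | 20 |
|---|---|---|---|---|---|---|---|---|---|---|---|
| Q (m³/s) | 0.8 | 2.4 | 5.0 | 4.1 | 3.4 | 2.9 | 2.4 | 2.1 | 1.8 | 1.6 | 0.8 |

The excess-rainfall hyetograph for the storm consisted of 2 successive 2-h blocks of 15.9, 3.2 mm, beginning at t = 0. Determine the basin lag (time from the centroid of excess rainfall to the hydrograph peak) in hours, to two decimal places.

t_L ≈ 2.66 h

Centroid of excess rainfall: t_c = Σ P_i·t̄_i / ΣP_i = 1.3351 h (block centres at 1, 3 h).
Hydrograph peak occurs at t = 4 h, so basin lag t_L = 4 − 1.3351 = 2.66 h.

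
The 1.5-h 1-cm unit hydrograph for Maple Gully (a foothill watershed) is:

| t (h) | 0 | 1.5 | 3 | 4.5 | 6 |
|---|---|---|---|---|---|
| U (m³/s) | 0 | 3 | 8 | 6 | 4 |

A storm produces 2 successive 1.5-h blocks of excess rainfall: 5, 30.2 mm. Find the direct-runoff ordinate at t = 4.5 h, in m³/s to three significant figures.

By discrete convolution, Q_j = Σ (P_i / 10 mm) · U_{j−i}.
At t = 4.5 h (j=3): Q = (5/10)·6 + (30.2/10)·8 = 27.2 m³/s.

Q ≈ 27.2 m³/s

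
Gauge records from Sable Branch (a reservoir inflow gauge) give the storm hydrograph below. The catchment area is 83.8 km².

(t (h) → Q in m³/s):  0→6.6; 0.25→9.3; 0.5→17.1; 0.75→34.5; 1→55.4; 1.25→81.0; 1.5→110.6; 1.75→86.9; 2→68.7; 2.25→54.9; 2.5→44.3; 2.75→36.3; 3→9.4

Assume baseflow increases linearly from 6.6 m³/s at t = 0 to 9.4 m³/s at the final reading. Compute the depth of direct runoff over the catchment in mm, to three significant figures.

d ≈ 5.49 mm

Direct runoff: 0.00, 2.47, 10.03, 27.20, 47.87, 73.23, 102.60, 78.67, 60.23, 46.20, 35.37, 27.13, 0.00 m³/s; ΣQ_DR = 511.0 m³/s.
V = ΣQ_DR · Δt = 511.0 × 900 s = 4.599 × 10^5 m³.
Over A = 83.8 km², depth = V / A = 5.49 mm.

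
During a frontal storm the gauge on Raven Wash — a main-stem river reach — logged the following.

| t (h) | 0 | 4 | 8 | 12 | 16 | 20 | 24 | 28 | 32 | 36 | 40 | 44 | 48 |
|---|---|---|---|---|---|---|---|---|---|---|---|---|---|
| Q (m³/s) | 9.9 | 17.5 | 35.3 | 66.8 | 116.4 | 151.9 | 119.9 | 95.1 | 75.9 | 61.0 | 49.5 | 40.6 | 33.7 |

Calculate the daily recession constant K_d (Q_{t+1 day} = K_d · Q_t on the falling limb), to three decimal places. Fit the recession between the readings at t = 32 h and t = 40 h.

Between t = 32 h and t = 40 h the flow falls from 75.9 to 49.5 m³/s over 2×4 h = 8 h.
Per-interval ratio K = (49.5/75.9)^(1/2) = 0.8076; K_d = K^(24/4) = 0.277.

K_d ≈ 0.277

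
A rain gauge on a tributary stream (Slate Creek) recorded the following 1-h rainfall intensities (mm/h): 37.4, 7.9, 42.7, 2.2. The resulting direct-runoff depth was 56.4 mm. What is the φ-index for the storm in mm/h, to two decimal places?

Only the 2 blocks with intensity above φ contribute runoff: 37.4, 42.7 mm/h.
Σ(I−φ)·Δt = d  ⇒  (37.4+42.7 − 2φ)·1 = 56.4
φ = (80.10 − 56.4/1) / 2 = 11.85 mm/h.

φ ≈ 11.85 mm/h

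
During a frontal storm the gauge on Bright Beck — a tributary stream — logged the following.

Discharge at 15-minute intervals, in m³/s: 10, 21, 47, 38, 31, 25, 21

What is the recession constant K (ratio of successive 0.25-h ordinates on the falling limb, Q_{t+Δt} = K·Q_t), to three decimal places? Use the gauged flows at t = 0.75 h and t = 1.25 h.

Using the recession-limb readings at t = 0.75 h and t = 1.25 h: Q falls from 38 to 25 m³/s over 2 intervals.
K = (Q₂/Q₁)^(1/2) = (25/38)^(1/2) = 0.811.

K ≈ 0.811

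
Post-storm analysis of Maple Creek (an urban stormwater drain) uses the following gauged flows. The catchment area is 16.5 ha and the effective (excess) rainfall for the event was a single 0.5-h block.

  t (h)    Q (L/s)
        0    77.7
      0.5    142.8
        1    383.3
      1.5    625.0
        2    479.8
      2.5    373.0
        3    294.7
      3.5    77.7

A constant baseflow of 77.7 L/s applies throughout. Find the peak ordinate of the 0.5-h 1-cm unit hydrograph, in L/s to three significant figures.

Direct runoff: 0.0, 65.1, 305.6, 547.3, 402.1, 295.3, 217.0, 0.0 L/s; ΣQ_DR = 1832 L/s, peak = 547.3 L/s.
Runoff depth d = ΣQ_DR·Δt / A = 1832 × 1800 / (16.5 ha) = 19.99 mm.
The 1-cm UH is the DRH scaled by (10 mm)/d, so U_p = 547.3 × 10/19.99 = 274 L/s.

U_p ≈ 274 L/s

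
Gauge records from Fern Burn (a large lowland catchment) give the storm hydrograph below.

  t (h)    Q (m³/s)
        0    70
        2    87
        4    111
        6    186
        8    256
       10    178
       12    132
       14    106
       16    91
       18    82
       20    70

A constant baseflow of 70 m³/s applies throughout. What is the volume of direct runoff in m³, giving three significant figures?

V ≈ 4.31 × 10^6 m³

Direct-runoff ordinates (Q − Q_b): 0.0, 17.0, 41.0, 116.0, 186.0, 108.0, 62.0, 36.0, 21.0, 12.0, 0.0 m³/s.
ΣQ_DR = 599.0 m³/s.
With Δt = 2 h = 7200 s, V = ΣQ_DR · Δt = 599.0 × 7200 = 4.31 × 10^6 m³.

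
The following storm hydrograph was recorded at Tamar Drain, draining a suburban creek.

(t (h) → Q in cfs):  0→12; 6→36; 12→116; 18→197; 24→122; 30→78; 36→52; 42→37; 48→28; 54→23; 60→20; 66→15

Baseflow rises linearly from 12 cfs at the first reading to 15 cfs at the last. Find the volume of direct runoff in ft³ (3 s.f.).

V ≈ 1.24 × 10^7 ft³

Direct-runoff ordinates (Q − Q_b): 0.00, 23.73, 103.45, 184.18, 108.91, 64.64, 38.36, 23.09, 13.82, 8.55, 5.27, 0.00 cfs.
ΣQ_DR = 574.0 cfs.
With Δt = 6 h = 21600 s, V = ΣQ_DR · Δt = 574.0 × 21600 = 1.24 × 10^7 ft³.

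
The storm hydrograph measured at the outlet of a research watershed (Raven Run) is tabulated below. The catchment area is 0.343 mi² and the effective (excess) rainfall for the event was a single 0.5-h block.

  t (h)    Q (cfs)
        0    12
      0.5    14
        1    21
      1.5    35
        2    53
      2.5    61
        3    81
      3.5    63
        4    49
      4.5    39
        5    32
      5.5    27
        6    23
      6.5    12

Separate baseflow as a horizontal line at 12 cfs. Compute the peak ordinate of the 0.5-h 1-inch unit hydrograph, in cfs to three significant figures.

U_p ≈ 86.3 cfs

Direct runoff: 0.0, 2.0, 9.0, 23.0, 41.0, 49.0, 69.0, 51.0, 37.0, 27.0, 20.0, 15.0, 11.0, 0.0 cfs; ΣQ_DR = 354.0 cfs, peak = 69.0 cfs.
Runoff depth d = ΣQ_DR·Δt / A = 354.0 × 1800 / (0.343 mi²) = 0.7996 in.
The 1-inch UH is the DRH scaled by (1 in)/d, so U_p = 69.0 × 1/0.7996 = 86.3 cfs.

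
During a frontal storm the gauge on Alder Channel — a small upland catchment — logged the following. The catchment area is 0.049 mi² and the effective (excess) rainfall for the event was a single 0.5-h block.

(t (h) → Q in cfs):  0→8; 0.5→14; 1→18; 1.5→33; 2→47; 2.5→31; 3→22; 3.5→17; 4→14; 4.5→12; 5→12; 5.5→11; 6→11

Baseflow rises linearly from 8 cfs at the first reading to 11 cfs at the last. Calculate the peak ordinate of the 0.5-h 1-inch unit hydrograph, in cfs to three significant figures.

U_p ≈ 19.0 cfs

Direct runoff: 0.00, 5.75, 9.50, 24.25, 38.00, 21.75, 12.50, 7.25, 4.00, 1.75, 1.50, 0.25, 0.00 cfs; ΣQ_DR = 126.5 cfs, peak = 38.00 cfs.
Runoff depth d = ΣQ_DR·Δt / A = 126.5 × 1800 / (0.049 mi²) = 2.000 in.
The 1-inch UH is the DRH scaled by (1 in)/d, so U_p = 38.00 × 1/2.000 = 19.0 cfs.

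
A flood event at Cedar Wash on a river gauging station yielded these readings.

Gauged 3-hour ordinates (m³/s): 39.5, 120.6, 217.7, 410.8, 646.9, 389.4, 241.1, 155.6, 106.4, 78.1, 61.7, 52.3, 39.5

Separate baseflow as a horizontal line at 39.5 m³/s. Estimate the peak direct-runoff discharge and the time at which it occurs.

Q_p = 607.4 m³/s at t = 12 h

Subtracting baseflow gives direct-runoff ordinates: 0.0, 81.1, 178.2, 371.3, 607.4, 349.9, 201.6, 116.1, 66.9, 38.6, 22.2, 12.8, 0.0 m³/s.
The maximum is 607.4 m³/s, occurring at the reading for t = 12 h.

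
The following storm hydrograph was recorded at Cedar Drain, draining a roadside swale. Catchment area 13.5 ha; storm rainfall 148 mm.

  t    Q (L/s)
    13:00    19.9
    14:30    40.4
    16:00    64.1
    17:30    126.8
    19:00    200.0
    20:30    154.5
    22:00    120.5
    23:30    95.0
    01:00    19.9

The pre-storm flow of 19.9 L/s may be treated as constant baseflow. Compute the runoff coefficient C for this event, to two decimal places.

ΣQ_DR = 662.0 L/s; V = ΣQ_DR·Δt = 3.575 × 10^6 L.
Runoff depth d = V / A = 26.48 mm.
C = d / P = 26.48 / 148 = 0.18.

C ≈ 0.18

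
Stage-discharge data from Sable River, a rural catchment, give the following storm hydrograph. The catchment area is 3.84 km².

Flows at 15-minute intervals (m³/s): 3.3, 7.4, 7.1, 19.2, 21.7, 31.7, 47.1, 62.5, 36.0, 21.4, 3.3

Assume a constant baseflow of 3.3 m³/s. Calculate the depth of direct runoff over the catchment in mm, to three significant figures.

Direct runoff: 0.0, 4.1, 3.8, 15.9, 18.4, 28.4, 43.8, 59.2, 32.7, 18.1, 0.0 m³/s; ΣQ_DR = 224.4 m³/s.
V = ΣQ_DR · Δt = 224.4 × 900 s = 2.020 × 10^5 m³.
Over A = 3.84 km², depth = V / A = 52.6 mm.

d ≈ 52.6 mm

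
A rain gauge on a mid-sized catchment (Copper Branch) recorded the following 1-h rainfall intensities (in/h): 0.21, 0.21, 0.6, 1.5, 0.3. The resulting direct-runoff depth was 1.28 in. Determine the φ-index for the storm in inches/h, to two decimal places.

φ ≈ 0.41 in/h

Only the 2 blocks with intensity above φ contribute runoff: 0.6, 1.5 in/h.
Σ(I−φ)·Δt = d  ⇒  (0.6+1.5 − 2φ)·1 = 1.28
φ = (2.100 − 1.28/1) / 2 = 0.41 in/h.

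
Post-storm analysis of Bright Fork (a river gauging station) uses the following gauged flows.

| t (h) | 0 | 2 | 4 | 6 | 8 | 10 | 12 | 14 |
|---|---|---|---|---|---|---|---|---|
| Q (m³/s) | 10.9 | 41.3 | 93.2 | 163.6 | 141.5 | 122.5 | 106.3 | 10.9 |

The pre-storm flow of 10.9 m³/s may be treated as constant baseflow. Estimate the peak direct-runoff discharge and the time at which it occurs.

Subtracting baseflow gives direct-runoff ordinates: 0.0, 30.4, 82.3, 152.7, 130.6, 111.6, 95.4, 0.0 m³/s.
The maximum is 152.7 m³/s, occurring at the reading for t = 6 h.

Q_p = 152.7 m³/s at t = 6 h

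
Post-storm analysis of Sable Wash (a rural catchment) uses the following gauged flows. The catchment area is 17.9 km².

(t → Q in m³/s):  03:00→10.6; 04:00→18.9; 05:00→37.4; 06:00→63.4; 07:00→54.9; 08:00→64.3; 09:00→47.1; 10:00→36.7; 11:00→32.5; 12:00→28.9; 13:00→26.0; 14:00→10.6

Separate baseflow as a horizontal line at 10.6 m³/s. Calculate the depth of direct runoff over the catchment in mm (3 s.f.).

d ≈ 61.2 mm

Direct runoff: 0.0, 8.3, 26.8, 52.8, 44.3, 53.7, 36.5, 26.1, 21.9, 18.3, 15.4, 0.0 m³/s; ΣQ_DR = 304.1 m³/s.
V = ΣQ_DR · Δt = 304.1 × 3600 s = 1.095 × 10^6 m³.
Over A = 17.9 km², depth = V / A = 61.2 mm.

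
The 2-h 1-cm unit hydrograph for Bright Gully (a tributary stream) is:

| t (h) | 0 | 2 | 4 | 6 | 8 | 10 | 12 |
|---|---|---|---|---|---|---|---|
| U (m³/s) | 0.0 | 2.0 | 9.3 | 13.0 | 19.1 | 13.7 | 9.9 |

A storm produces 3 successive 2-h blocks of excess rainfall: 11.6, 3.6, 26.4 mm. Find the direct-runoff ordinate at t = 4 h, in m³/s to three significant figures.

Q ≈ 11.5 m³/s

By discrete convolution, Q_j = Σ (P_i / 10 mm) · U_{j−i}.
At t = 4 h (j=2): Q = (11.6/10)·9.3 + (3.6/10)·2.0 + (26.4/10)·0.0 = 11.5 m³/s.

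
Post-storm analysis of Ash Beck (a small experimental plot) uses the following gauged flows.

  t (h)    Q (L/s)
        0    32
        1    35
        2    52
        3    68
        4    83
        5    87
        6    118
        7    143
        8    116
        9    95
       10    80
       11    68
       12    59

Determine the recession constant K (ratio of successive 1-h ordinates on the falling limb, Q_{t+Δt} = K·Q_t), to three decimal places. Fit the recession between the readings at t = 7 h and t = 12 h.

K ≈ 0.838

Using the recession-limb readings at t = 7 h and t = 12 h: Q falls from 143 to 59 L/s over 5 intervals.
K = (Q₂/Q₁)^(1/5) = (59/143)^(1/5) = 0.838.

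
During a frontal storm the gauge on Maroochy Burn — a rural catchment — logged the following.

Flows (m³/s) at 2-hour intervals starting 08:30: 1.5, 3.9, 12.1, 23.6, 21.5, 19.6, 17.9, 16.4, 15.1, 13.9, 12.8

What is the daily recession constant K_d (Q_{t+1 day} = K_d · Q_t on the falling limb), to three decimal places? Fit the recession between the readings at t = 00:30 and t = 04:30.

Between t = 00:30 and t = 04:30 the flow falls from 15.1 to 12.8 m³/s over 2×2 h = 4 h.
Per-interval ratio K = (12.8/15.1)^(1/2) = 0.9207; K_d = K^(24/2) = 0.371.

K_d ≈ 0.371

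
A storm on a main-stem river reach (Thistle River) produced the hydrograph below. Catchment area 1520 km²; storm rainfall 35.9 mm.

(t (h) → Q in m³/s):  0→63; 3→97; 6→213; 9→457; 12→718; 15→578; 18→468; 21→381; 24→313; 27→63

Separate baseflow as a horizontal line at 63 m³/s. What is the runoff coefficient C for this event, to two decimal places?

ΣQ_DR = 2721 m³/s; V = ΣQ_DR·Δt = 2.939 × 10^7 m³.
Runoff depth d = V / A = 19.33 mm.
C = d / P = 19.33 / 35.9 = 0.54.

C ≈ 0.54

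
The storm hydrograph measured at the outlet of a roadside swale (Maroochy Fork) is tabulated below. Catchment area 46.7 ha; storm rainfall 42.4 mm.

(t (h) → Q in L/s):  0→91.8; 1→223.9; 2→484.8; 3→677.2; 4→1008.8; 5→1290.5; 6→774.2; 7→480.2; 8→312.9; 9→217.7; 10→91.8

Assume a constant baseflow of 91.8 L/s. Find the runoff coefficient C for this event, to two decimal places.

C ≈ 0.84

ΣQ_DR = 4644 L/s; V = ΣQ_DR·Δt = 1.672 × 10^7 L.
Runoff depth d = V / A = 35.80 mm.
C = d / P = 35.80 / 42.4 = 0.84.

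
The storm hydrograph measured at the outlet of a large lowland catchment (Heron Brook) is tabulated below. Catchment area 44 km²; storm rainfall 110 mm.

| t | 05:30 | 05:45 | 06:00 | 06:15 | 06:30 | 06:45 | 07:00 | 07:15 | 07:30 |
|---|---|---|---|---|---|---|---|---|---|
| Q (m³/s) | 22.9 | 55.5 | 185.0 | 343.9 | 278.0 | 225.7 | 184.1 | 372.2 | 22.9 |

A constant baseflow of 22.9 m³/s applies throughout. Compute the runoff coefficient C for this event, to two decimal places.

ΣQ_DR = 1484 m³/s; V = ΣQ_DR·Δt = 1.336 × 10^6 m³.
Runoff depth d = V / A = 30.36 mm.
C = d / P = 30.36 / 110 = 0.28.

C ≈ 0.28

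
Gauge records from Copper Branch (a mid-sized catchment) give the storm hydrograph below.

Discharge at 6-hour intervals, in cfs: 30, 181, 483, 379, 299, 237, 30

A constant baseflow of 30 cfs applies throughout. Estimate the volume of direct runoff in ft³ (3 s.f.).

Direct-runoff ordinates (Q − Q_b): 0.0, 151.0, 453.0, 349.0, 269.0, 207.0, 0.0 cfs.
ΣQ_DR = 1429 cfs.
With Δt = 6 h = 21600 s, V = ΣQ_DR · Δt = 1429 × 21600 = 3.09 × 10^7 ft³.

V ≈ 3.09 × 10^7 ft³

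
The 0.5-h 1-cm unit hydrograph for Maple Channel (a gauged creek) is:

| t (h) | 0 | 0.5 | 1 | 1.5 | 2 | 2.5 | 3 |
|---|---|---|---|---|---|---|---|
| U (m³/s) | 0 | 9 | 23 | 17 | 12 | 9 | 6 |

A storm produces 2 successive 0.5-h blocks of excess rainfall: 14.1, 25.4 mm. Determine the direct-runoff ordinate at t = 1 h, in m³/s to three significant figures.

Q ≈ 55.3 m³/s

By discrete convolution, Q_j = Σ (P_i / 10 mm) · U_{j−i}.
At t = 1 h (j=2): Q = (14.1/10)·23 + (25.4/10)·9 = 55.3 m³/s.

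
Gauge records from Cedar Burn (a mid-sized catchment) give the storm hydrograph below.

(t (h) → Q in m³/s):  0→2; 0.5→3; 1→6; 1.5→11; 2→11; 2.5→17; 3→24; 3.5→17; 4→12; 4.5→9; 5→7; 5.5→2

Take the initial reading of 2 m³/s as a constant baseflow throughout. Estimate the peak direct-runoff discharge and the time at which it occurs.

Subtracting baseflow gives direct-runoff ordinates: 0.0, 1.0, 4.0, 9.0, 9.0, 15.0, 22.0, 15.0, 10.0, 7.0, 5.0, 0.0 m³/s.
The maximum is 22.0 m³/s, occurring at the reading for t = 3 h.

Q_p = 22.0 m³/s at t = 3 h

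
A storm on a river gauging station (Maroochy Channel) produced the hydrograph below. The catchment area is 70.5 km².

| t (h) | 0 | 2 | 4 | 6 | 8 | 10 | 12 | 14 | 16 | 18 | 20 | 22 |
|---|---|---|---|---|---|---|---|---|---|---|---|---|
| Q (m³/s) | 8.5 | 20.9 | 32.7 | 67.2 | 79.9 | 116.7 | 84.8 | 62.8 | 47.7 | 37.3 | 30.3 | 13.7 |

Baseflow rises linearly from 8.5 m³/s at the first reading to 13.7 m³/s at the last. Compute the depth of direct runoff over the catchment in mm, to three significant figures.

d ≈ 47.9 mm

Direct runoff: 0.00, 11.93, 23.25, 57.28, 69.51, 105.84, 73.46, 50.99, 35.42, 24.55, 17.07, 0.00 m³/s; ΣQ_DR = 469.3 m³/s.
V = ΣQ_DR · Δt = 469.3 × 7200 s = 3.379 × 10^6 m³.
Over A = 70.5 km², depth = V / A = 47.9 mm.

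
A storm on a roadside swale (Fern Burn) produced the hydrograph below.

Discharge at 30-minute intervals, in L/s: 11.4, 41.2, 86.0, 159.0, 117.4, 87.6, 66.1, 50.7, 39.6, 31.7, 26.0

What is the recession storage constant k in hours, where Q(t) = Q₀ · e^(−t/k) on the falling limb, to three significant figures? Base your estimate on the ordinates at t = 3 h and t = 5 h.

k ≈ 2.14 h

On the falling limb, Q drops from 66.1 to 26.0 L/s between t = 3 h and t = 5 h (Δt = 2 h).
k = −Δt / ln(Q₂/Q₁) = −2 / ln(26.0/66.1) = 2.14 h.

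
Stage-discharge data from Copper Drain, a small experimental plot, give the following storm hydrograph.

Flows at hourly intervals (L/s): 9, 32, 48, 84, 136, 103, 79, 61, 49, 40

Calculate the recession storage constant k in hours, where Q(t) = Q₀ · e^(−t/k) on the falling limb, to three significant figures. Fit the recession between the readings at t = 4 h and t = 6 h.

k ≈ 3.68 h

On the falling limb, Q drops from 136 to 79 L/s between t = 4 h and t = 6 h (Δt = 2 h).
k = −Δt / ln(Q₂/Q₁) = −2 / ln(79/136) = 3.68 h.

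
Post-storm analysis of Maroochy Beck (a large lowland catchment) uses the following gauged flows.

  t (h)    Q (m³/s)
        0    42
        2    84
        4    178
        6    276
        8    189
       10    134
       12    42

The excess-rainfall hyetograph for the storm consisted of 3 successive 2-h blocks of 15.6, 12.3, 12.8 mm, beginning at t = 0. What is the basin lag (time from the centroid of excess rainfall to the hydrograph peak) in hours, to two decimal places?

t_L ≈ 3.14 h

Centroid of excess rainfall: t_c = Σ P_i·t̄_i / ΣP_i = 2.8624 h (block centres at 1, 3, 5 h).
Hydrograph peak occurs at t = 6 h, so basin lag t_L = 6 − 2.8624 = 3.14 h.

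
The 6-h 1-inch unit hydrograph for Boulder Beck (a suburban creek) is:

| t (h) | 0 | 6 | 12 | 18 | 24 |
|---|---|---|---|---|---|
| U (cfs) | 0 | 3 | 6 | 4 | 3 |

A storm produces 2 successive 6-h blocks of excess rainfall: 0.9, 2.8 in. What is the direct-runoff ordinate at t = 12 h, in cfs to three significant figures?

Q ≈ 13.8 cfs

By discrete convolution, Q_j = Σ (P_i / 1 in) · U_{j−i}.
At t = 12 h (j=2): Q = (0.9/1)·6 + (2.8/1)·3 = 13.8 cfs.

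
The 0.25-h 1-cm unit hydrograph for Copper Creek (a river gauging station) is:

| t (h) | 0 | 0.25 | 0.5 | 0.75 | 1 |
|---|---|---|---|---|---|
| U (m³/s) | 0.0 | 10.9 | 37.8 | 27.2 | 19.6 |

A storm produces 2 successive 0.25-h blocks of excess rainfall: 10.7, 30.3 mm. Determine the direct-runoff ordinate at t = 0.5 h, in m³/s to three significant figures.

Q ≈ 73.5 m³/s

By discrete convolution, Q_j = Σ (P_i / 10 mm) · U_{j−i}.
At t = 0.5 h (j=2): Q = (10.7/10)·37.8 + (30.3/10)·10.9 = 73.5 m³/s.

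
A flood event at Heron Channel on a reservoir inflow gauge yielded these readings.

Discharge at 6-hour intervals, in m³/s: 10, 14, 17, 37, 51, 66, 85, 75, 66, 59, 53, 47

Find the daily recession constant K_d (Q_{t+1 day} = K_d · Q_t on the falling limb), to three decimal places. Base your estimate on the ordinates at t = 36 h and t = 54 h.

K_d ≈ 0.615

Between t = 36 h and t = 54 h the flow falls from 85 to 59 m³/s over 3×6 h = 18 h.
Per-interval ratio K = (59/85)^(1/3) = 0.8854; K_d = K^(24/6) = 0.615.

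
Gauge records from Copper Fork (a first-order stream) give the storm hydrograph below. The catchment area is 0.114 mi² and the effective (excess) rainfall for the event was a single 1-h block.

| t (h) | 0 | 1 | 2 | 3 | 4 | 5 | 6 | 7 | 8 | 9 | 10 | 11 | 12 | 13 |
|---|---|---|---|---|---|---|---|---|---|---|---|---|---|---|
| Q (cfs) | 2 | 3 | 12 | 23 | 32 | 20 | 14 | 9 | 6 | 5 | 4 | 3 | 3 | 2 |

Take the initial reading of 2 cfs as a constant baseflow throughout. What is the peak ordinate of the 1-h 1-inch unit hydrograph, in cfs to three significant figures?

Direct runoff: 0.0, 1.0, 10.0, 21.0, 30.0, 18.0, 12.0, 7.0, 4.0, 3.0, 2.0, 1.0, 1.0, 0.0 cfs; ΣQ_DR = 110.0 cfs, peak = 30.0 cfs.
Runoff depth d = ΣQ_DR·Δt / A = 110.0 × 3600 / (0.114 mi²) = 1.495 in.
The 1-inch UH is the DRH scaled by (1 in)/d, so U_p = 30.0 × 1/1.495 = 20.1 cfs.

U_p ≈ 20.1 cfs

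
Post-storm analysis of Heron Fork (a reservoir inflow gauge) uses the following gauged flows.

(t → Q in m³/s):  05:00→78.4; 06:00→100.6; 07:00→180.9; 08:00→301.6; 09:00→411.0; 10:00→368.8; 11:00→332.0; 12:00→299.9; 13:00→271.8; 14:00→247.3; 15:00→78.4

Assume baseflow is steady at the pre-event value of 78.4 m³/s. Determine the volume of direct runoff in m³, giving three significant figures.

Direct-runoff ordinates (Q − Q_b): 0.0, 22.2, 102.5, 223.2, 332.6, 290.4, 253.6, 221.5, 193.4, 168.9, 0.0 m³/s.
ΣQ_DR = 1808 m³/s.
With Δt = 1 h = 3600 s, V = ΣQ_DR · Δt = 1808 × 3600 = 6.51 × 10^6 m³.

V ≈ 6.51 × 10^6 m³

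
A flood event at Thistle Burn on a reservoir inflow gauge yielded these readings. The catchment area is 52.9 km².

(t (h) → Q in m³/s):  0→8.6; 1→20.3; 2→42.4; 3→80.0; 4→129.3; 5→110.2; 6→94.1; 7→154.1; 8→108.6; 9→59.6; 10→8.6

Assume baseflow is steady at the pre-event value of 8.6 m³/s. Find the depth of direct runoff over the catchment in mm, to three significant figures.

d ≈ 49.1 mm

Direct runoff: 0.0, 11.7, 33.8, 71.4, 120.7, 101.6, 85.5, 145.5, 100.0, 51.0, 0.0 m³/s; ΣQ_DR = 721.2 m³/s.
V = ΣQ_DR · Δt = 721.2 × 3600 s = 2.596 × 10^6 m³.
Over A = 52.9 km², depth = V / A = 49.1 mm.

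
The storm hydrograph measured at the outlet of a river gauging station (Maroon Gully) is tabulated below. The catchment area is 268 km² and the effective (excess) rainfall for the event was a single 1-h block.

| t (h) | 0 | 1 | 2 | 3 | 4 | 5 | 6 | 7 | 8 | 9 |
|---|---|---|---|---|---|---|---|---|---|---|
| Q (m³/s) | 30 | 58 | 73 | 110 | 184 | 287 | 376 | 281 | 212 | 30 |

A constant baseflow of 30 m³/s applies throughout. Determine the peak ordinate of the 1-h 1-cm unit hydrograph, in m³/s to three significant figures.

U_p ≈ 192 m³/s

Direct runoff: 0.0, 28.0, 43.0, 80.0, 154.0, 257.0, 346.0, 251.0, 182.0, 0.0 m³/s; ΣQ_DR = 1341 m³/s, peak = 346.0 m³/s.
Runoff depth d = ΣQ_DR·Δt / A = 1341 × 3600 / (268 km²) = 18.01 mm.
The 1-cm UH is the DRH scaled by (10 mm)/d, so U_p = 346.0 × 10/18.01 = 192 m³/s.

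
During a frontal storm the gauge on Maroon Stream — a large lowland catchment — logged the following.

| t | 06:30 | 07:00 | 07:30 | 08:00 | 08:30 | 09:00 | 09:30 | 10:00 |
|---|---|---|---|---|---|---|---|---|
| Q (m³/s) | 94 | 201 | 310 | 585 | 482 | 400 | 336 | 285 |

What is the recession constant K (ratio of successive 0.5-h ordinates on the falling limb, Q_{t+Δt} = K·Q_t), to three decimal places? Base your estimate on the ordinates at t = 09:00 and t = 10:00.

K ≈ 0.844

Using the recession-limb readings at t = 09:00 and t = 10:00: Q falls from 400 to 285 m³/s over 2 intervals.
K = (Q₂/Q₁)^(1/2) = (285/400)^(1/2) = 0.844.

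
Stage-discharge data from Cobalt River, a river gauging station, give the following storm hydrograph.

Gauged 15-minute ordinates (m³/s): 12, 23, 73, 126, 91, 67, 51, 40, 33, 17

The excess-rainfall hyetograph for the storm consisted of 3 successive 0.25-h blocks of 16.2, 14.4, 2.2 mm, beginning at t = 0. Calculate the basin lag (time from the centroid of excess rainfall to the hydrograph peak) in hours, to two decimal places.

t_L ≈ 0.48 h

Centroid of excess rainfall: t_c = Σ P_i·t̄_i / ΣP_i = 0.2683 h (block centres at 0.125, 0.375, 0.625 h).
Hydrograph peak occurs at t = 0.75 h, so basin lag t_L = 0.75 − 0.2683 = 0.48 h.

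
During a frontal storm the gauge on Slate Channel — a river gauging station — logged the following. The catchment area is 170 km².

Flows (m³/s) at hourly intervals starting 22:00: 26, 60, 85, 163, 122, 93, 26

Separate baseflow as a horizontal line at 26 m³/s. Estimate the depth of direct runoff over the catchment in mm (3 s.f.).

Direct runoff: 0.0, 34.0, 59.0, 137.0, 96.0, 67.0, 0.0 m³/s; ΣQ_DR = 393.0 m³/s.
V = ΣQ_DR · Δt = 393.0 × 3600 s = 1.415 × 10^6 m³.
Over A = 170 km², depth = V / A = 8.32 mm.

d ≈ 8.32 mm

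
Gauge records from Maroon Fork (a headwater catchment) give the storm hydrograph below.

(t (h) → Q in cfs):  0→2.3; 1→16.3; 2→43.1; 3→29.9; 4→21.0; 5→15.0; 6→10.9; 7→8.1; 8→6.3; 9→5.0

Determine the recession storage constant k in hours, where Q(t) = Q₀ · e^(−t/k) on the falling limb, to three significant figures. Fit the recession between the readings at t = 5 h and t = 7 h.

On the falling limb, Q drops from 15.0 to 8.1 cfs between t = 5 h and t = 7 h (Δt = 2 h).
k = −Δt / ln(Q₂/Q₁) = −2 / ln(8.1/15.0) = 3.25 h.

k ≈ 3.25 h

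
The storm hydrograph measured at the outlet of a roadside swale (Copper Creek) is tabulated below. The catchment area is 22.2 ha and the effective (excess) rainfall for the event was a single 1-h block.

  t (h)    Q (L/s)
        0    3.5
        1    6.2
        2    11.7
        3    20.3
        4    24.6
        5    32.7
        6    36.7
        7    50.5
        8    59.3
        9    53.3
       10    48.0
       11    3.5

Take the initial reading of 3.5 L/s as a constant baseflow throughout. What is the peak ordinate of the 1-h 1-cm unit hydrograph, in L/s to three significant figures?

U_p ≈ 112 L/s

Direct runoff: 0.0, 2.7, 8.2, 16.8, 21.1, 29.2, 33.2, 47.0, 55.8, 49.8, 44.5, 0.0 L/s; ΣQ_DR = 308.3 L/s, peak = 55.8 L/s.
Runoff depth d = ΣQ_DR·Δt / A = 308.3 × 3600 / (22.2 ha) = 4.999 mm.
The 1-cm UH is the DRH scaled by (10 mm)/d, so U_p = 55.8 × 10/4.999 = 112 L/s.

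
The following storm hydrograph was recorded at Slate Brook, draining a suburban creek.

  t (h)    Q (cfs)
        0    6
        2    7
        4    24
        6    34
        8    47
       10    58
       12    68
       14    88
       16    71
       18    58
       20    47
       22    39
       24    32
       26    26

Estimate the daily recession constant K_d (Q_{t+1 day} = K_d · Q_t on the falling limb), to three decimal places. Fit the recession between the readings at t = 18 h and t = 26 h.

Between t = 18 h and t = 26 h the flow falls from 58 to 26 cfs over 4×2 h = 8 h.
Per-interval ratio K = (26/58)^(1/4) = 0.8183; K_d = K^(24/2) = 0.090.

K_d ≈ 0.090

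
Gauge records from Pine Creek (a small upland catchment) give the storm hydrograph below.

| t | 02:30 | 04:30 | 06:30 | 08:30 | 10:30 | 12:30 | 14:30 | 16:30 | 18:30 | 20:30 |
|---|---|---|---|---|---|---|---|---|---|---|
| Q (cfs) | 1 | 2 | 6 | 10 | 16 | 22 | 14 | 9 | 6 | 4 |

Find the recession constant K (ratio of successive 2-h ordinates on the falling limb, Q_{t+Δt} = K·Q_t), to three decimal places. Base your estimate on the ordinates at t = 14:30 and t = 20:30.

K ≈ 0.659

Using the recession-limb readings at t = 14:30 and t = 20:30: Q falls from 14 to 4 cfs over 3 intervals.
K = (Q₂/Q₁)^(1/3) = (4/14)^(1/3) = 0.659.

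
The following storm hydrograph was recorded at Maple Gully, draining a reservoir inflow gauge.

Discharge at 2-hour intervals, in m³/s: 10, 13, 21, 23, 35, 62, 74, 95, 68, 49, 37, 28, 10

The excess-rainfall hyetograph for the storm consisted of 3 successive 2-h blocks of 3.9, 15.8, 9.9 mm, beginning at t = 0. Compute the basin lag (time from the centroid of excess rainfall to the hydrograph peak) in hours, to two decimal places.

t_L ≈ 10.59 h

Centroid of excess rainfall: t_c = Σ P_i·t̄_i / ΣP_i = 3.4054 h (block centres at 1, 3, 5 h).
Hydrograph peak occurs at t = 14 h, so basin lag t_L = 14 − 3.4054 = 10.59 h.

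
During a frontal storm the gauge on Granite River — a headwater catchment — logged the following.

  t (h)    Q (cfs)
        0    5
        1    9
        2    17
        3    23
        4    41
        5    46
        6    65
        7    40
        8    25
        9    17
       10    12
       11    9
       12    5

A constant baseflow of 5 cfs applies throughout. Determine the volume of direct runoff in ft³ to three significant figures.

Direct-runoff ordinates (Q − Q_b): 0.0, 4.0, 12.0, 18.0, 36.0, 41.0, 60.0, 35.0, 20.0, 12.0, 7.0, 4.0, 0.0 cfs.
ΣQ_DR = 249.0 cfs.
With Δt = 1 h = 3600 s, V = ΣQ_DR · Δt = 249.0 × 3600 = 8.96 × 10^5 ft³.

V ≈ 8.96 × 10^5 ft³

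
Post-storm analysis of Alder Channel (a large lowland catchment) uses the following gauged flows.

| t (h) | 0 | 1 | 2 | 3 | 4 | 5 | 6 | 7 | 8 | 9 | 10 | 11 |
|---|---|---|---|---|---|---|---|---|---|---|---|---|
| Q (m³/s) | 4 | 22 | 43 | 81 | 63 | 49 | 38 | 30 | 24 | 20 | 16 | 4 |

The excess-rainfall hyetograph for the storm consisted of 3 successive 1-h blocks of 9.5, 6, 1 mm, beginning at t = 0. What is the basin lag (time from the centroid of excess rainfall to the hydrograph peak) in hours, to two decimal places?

t_L ≈ 2.02 h

Centroid of excess rainfall: t_c = Σ P_i·t̄_i / ΣP_i = 0.9848 h (block centres at 0.5, 1.5, 2.5 h).
Hydrograph peak occurs at t = 3 h, so basin lag t_L = 3 − 0.9848 = 2.02 h.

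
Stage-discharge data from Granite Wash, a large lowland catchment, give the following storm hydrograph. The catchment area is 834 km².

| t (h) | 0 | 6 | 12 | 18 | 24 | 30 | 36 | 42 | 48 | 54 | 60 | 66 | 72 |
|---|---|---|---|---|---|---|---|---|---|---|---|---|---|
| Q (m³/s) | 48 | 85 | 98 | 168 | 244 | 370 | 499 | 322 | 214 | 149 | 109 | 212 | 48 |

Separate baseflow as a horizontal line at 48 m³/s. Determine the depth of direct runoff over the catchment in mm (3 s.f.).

Direct runoff: 0.0, 37.0, 50.0, 120.0, 196.0, 322.0, 451.0, 274.0, 166.0, 101.0, 61.0, 164.0, 0.0 m³/s; ΣQ_DR = 1942 m³/s.
V = ΣQ_DR · Δt = 1942 × 21600 s = 4.195 × 10^7 m³.
Over A = 834 km², depth = V / A = 50.3 mm.

d ≈ 50.3 mm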